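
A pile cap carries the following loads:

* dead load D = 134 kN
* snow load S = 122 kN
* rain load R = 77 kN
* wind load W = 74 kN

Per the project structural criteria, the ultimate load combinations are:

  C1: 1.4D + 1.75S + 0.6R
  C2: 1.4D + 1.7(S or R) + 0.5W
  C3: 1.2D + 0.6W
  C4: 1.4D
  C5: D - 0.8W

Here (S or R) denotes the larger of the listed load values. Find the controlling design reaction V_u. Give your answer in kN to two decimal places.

447.30 kN

(S or R) → S = 122 kN.
C1: 1.4(134) + 1.75(122) + 0.6(77) = 447.30
C2: 1.4(134) + 1.7(122) + 0.5(74) = 432.00
C3: 1.2(134) + 0.6(74) = 205.20
C4: 1.4(134) = 187.60
C5: 1.0(134) - 0.8(74) = 74.80
Combination 1 governs: V_u = 447.30 kN.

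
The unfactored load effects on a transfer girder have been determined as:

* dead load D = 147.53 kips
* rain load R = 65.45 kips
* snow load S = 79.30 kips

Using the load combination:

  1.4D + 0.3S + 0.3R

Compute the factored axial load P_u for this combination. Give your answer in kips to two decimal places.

249.97 kips

1.4(147.53) + 0.3(79.30) + 0.3(65.45) = 206.54 + 23.79 + 19.64 = 249.97
P_u = 249.97 kips.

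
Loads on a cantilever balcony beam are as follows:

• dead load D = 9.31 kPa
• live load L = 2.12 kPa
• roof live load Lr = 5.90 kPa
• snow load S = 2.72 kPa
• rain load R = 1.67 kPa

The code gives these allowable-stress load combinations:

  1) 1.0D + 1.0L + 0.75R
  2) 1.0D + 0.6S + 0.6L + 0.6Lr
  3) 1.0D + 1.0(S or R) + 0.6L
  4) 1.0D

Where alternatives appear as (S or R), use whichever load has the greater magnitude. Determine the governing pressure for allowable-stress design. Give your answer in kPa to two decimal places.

15.75 kPa

(S or R) → S = 2.72 kPa.
1) 1.0(9.31) + 1.0(2.12) + 0.75(1.67) = 9.31 + 2.12 + 1.25 = 12.68
2) 1.0(9.31) + 0.6(2.72) + 0.6(2.12) + 0.6(5.90) = 9.31 + 1.63 + 1.27 + 3.54 = 15.75
3) 1.0(9.31) + 1.0(2.72) + 0.6(2.12) = 9.31 + 2.72 + 1.27 = 13.30
4) 1.0(9.31) = 9.31
Combination 2 governs: p = 15.75 kPa.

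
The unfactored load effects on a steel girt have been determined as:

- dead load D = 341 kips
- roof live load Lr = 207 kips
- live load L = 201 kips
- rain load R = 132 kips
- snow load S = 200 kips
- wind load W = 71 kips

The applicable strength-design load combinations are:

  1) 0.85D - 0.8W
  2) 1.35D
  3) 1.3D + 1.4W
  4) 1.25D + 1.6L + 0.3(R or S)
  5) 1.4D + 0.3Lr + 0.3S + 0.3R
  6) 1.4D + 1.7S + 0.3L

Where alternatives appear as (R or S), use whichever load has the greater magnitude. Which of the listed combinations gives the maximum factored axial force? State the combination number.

Combination 6

(R or S) → S = 200 kips.
1) 0.85(341) - 0.8(71) = 233.1
2) 1.35(341) = 460.4
3) 1.3(341) + 1.4(71) = 542.7
4) 1.25(341) + 1.6(201) + 0.3(200) = 807.9
5) 1.4(341) + 0.3(207) + 0.3(200) + 0.3(132) = 639.1
6) 1.4(341) + 1.7(200) + 0.3(201) = 877.7
The largest value is 877.7 kips from combination 6.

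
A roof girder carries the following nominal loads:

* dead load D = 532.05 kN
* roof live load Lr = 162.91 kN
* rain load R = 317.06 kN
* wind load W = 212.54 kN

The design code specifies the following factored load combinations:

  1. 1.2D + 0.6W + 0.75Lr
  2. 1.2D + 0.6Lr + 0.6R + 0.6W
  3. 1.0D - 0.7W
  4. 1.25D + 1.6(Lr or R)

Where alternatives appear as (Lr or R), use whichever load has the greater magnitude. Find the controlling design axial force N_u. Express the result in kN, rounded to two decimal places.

1172.36 kN

(Lr or R) → R = 317.06 kN.
1. 1.2(532.05) + 0.6(212.54) + 0.75(162.91) = 888.17
2. 1.2(532.05) + 0.6(162.91) + 0.6(317.06) + 0.6(212.54) = 638.46 + 97.75 + 190.24 + 127.52 = 1053.97
3. 1.0(532.05) - 0.7(212.54) = 532.05 - 148.78 = 383.27
4. 1.25(532.05) + 1.6(317.06) = 665.06 + 507.30 = 1172.36
Maximum is from combination 4.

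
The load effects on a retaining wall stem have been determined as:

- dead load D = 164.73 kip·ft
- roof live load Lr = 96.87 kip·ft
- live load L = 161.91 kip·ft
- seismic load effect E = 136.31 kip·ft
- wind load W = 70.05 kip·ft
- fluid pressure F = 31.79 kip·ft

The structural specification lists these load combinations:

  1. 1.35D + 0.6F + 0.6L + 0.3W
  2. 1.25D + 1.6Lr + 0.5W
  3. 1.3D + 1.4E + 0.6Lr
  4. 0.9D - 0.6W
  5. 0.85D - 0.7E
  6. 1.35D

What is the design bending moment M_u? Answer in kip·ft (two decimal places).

1. 1.35(164.73) + 0.6(31.79) + 0.6(161.91) + 0.3(70.05) = 359.62
2. 1.25(164.73) + 1.6(96.87) + 0.5(70.05) = 205.91 + 154.99 + 35.03 = 395.93
3. 1.3(164.73) + 1.4(136.31) + 0.6(96.87) = 463.11
4. 0.9(164.73) - 0.6(70.05) = 148.26 - 42.03 = 106.23
5. 0.85(164.73) - 0.7(136.31) = 140.02 - 95.42 = 44.60
6. 1.35(164.73) = 222.39
The controlling combination is 3, giving 463.11 kip·ft.

463.11 kip·ft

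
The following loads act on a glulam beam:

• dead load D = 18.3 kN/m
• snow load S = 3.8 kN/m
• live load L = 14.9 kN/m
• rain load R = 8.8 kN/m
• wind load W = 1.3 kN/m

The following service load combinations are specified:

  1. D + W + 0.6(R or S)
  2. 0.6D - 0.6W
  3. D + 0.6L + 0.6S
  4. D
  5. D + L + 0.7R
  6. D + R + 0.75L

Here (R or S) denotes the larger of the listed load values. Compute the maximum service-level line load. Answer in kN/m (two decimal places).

39.36 kN/m

(R or S) → R = 8.8 kN/m.
1. 1.0(18.3) + 1.0(1.3) + 0.6(8.8) = 18.30 + 1.30 + 5.28 = 24.88
2. 0.6(18.3) - 0.6(1.3) = 10.98 - 0.78 = 10.20
3. 1.0(18.3) + 0.6(14.9) + 0.6(3.8) = 18.30 + 8.94 + 2.28 = 29.52
4. 1.0(18.3) = 18.30
5. 1.0(18.3) + 1.0(14.9) + 0.7(8.8) = 18.30 + 14.90 + 6.16 = 39.36
6. 1.0(18.3) + 1.0(8.8) + 0.75(14.9) = 18.30 + 8.80 + 11.18 = 38.28
The controlling combination is 5, giving 39.36 kN/m.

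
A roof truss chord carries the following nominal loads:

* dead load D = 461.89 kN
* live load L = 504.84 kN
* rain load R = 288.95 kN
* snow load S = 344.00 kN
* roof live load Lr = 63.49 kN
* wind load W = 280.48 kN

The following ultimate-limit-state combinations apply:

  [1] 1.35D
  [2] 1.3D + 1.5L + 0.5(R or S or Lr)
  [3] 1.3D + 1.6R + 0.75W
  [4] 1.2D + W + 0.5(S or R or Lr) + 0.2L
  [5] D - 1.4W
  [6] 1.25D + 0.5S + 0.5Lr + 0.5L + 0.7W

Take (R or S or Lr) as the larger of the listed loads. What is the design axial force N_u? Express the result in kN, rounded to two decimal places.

1529.72 kN

(R or S or Lr) → S = 344.00 kN; (S or R or Lr) → S = 344.00 kN.
[1] 1.35(461.89) = 623.55
[2] 1.3(461.89) + 1.5(504.84) + 0.5(344.00) = 600.46 + 757.26 + 172.00 = 1529.72
[3] 1.3(461.89) + 1.6(288.95) + 0.75(280.48) = 600.46 + 462.32 + 210.36 = 1273.14
[4] 1.2(461.89) + 1.0(280.48) + 0.5(344.00) + 0.2(504.84) = 554.27 + 280.48 + 172.00 + 100.97 = 1107.72
[5] 1.0(461.89) - 1.4(280.48) = 461.89 - 392.67 = 69.22
[6] 1.25(461.89) + 0.5(344.00) + 0.5(63.49) + 0.5(504.84) + 0.7(280.48) = 1229.86
Maximum is from combination 2.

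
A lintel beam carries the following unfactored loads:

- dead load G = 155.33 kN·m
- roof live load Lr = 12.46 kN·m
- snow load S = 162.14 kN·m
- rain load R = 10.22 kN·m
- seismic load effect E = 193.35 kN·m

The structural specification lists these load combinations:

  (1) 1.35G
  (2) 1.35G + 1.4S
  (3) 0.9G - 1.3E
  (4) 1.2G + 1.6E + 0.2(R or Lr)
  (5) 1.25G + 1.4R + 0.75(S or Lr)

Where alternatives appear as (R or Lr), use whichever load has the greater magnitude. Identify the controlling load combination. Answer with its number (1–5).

(R or Lr) → Lr = 12.46 kN·m; (S or Lr) → S = 162.14 kN·m.
(1) 1.35(155.33) = 209.70
(2) 1.35(155.33) + 1.4(162.14) = 436.69
(3) 0.9(155.33) - 1.3(193.35) = 139.80 - 251.36 = -111.56
(4) 1.2(155.33) + 1.6(193.35) + 0.2(12.46) = 186.40 + 309.36 + 2.49 = 498.25
(5) 1.25(155.33) + 1.4(10.22) + 0.75(162.14) = 194.16 + 14.31 + 121.61 = 330.08
The largest value is 498.25 kN·m from combination 4.

Combination 4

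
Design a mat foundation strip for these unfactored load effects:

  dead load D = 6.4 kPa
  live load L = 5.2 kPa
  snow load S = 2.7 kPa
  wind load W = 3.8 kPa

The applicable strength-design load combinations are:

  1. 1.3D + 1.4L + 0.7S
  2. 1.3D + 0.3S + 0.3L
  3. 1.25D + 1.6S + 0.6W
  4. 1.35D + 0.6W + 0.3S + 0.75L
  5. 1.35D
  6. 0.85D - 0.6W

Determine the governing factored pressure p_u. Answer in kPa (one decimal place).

17.5 kPa

1. 1.3(6.4) + 1.4(5.2) + 0.7(2.7) = 8.3 + 7.3 + 1.9 = 17.5
2. 1.3(6.4) + 0.3(2.7) + 0.3(5.2) = 8.3 + 0.8 + 1.6 = 10.7
3. 1.25(6.4) + 1.6(2.7) + 0.6(3.8) = 8.0 + 4.3 + 2.3 = 14.6
4. 1.35(6.4) + 0.6(3.8) + 0.3(2.7) + 0.75(5.2) = 8.6 + 2.3 + 0.8 + 3.9 = 15.6
5. 1.35(6.4) = 8.6
6. 0.85(6.4) - 0.6(3.8) = 3.2
The controlling combination is 1, giving 17.5 kPa.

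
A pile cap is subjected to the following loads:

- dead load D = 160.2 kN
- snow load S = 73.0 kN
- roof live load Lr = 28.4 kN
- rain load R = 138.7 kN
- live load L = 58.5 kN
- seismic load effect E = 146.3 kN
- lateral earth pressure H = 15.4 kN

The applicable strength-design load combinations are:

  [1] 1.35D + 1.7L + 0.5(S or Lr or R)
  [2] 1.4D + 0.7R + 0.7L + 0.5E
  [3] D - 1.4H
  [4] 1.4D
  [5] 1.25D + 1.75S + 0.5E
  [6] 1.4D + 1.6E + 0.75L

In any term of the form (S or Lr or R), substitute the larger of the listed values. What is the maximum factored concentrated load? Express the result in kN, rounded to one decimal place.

502.2 kN

(S or Lr or R) → R = 138.7 kN.
[1] 1.35(160.2) + 1.7(58.5) + 0.5(138.7) = 385.1
[2] 1.4(160.2) + 0.7(138.7) + 0.7(58.5) + 0.5(146.3) = 435.5
[3] 1.0(160.2) - 1.4(15.4) = 160.2 - 21.6 = 138.6
[4] 1.4(160.2) = 224.3
[5] 1.25(160.2) + 1.75(73.0) + 0.5(146.3) = 401.2
[6] 1.4(160.2) + 1.6(146.3) + 0.75(58.5) = 502.2
The controlling combination is 6, giving 502.2 kN.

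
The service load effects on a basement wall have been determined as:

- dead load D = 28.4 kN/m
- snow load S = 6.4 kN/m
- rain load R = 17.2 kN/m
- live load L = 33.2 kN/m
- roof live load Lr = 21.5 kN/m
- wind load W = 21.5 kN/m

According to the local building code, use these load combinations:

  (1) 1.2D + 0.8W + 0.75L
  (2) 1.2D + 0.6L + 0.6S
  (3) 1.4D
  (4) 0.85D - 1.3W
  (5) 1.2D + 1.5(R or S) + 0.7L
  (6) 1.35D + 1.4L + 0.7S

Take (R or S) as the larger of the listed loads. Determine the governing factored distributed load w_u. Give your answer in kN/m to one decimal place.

(R or S) → R = 17.2 kN/m.
(1) 1.2(28.4) + 0.8(21.5) + 0.75(33.2) = 76.2
(2) 1.2(28.4) + 0.6(33.2) + 0.6(6.4) = 57.8
(3) 1.4(28.4) = 39.8
(4) 0.85(28.4) - 1.3(21.5) = -3.8
(5) 1.2(28.4) + 1.5(17.2) + 0.7(33.2) = 83.1
(6) 1.35(28.4) + 1.4(33.2) + 0.7(6.4) = 89.3
Maximum is from combination 6.

89.3 kN/m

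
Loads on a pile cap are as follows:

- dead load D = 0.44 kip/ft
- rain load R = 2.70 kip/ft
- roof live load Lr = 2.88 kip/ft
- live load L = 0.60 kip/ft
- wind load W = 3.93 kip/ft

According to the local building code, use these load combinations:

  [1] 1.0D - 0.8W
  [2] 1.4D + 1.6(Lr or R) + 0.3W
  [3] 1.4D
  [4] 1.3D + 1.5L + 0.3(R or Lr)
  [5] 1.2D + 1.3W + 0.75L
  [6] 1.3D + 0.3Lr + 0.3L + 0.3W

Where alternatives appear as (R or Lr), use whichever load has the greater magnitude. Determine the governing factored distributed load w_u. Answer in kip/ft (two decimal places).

6.40 kip/ft

(Lr or R) → Lr = 2.88 kip/ft; (R or Lr) → Lr = 2.88 kip/ft.
[1] 1.0(0.44) - 0.8(3.93) = 0.44 - 3.14 = -2.70
[2] 1.4(0.44) + 1.6(2.88) + 0.3(3.93) = 6.40
[3] 1.4(0.44) = 0.62
[4] 1.3(0.44) + 1.5(0.60) + 0.3(2.88) = 2.34
[5] 1.2(0.44) + 1.3(3.93) + 0.75(0.60) = 0.53 + 5.11 + 0.45 = 6.09
[6] 1.3(0.44) + 0.3(2.88) + 0.3(0.60) + 0.3(3.93) = 2.80
The controlling combination is 2, giving 6.40 kip/ft.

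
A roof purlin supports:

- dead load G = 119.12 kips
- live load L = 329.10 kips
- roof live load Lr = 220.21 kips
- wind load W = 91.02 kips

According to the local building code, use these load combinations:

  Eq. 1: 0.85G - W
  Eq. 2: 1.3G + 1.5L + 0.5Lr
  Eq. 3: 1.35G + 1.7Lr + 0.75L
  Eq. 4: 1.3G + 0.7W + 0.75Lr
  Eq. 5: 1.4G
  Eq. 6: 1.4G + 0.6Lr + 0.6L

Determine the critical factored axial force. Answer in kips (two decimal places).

Eq. 1: 0.85(119.12) - 1.0(91.02) = 10.23
Eq. 2: 1.3(119.12) + 1.5(329.10) + 0.5(220.21) = 758.61
Eq. 3: 1.35(119.12) + 1.7(220.21) + 0.75(329.10) = 781.99
Eq. 4: 1.3(119.12) + 0.7(91.02) + 0.75(220.21) = 383.73
Eq. 5: 1.4(119.12) = 166.77
Eq. 6: 1.4(119.12) + 0.6(220.21) + 0.6(329.10) = 496.35
Maximum is from combination 3.

781.99 kips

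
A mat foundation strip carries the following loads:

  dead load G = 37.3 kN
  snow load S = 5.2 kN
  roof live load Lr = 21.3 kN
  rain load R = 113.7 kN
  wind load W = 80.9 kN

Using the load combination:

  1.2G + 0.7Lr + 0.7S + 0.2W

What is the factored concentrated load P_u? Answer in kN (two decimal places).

1.2(37.3) + 0.7(21.3) + 0.7(5.2) + 0.2(80.9) = 44.76 + 14.91 + 3.64 + 16.18 = 79.49
P_u = 79.49 kN.

79.49 kN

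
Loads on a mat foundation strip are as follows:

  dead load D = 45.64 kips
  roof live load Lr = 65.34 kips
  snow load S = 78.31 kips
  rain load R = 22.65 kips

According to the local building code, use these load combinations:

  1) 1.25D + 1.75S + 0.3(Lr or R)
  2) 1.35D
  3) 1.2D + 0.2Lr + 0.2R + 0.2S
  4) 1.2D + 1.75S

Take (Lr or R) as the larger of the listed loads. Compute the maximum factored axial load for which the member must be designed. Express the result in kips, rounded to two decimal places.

(Lr or R) → Lr = 65.34 kips.
1) 1.25(45.64) + 1.75(78.31) + 0.3(65.34) = 57.05 + 137.04 + 19.60 = 213.69
2) 1.35(45.64) = 61.61
3) 1.2(45.64) + 0.2(65.34) + 0.2(22.65) + 0.2(78.31) = 54.77 + 13.07 + 4.53 + 15.66 = 88.03
4) 1.2(45.64) + 1.75(78.31) = 54.77 + 137.04 = 191.81
The controlling combination is 1, giving 213.69 kips.

213.69 kips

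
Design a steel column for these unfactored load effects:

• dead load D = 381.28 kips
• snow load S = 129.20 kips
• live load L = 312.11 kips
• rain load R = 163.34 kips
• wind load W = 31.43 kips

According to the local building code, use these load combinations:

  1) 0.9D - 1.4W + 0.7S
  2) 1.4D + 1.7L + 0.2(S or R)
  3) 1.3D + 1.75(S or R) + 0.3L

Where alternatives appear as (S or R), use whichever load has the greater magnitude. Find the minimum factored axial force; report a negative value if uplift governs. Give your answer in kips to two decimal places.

389.59 kips

(S or R) → R = 163.34 kips.
1) 0.9(381.28) - 1.4(31.43) + 0.7(129.20) = 389.59
2) 1.4(381.28) + 1.7(312.11) + 0.2(163.34) = 1097.05
3) 1.3(381.28) + 1.75(163.34) + 0.3(312.11) = 875.14
Combination 1 gives the minimum: 389.59 kips.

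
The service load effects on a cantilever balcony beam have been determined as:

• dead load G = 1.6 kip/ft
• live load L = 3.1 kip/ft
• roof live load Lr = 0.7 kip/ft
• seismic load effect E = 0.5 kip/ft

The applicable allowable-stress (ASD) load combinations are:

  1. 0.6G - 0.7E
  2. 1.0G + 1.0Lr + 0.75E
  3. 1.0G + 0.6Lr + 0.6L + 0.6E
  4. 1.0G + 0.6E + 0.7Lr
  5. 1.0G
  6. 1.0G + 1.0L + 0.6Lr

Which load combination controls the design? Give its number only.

1. 0.6(1.6) - 0.7(0.5) = 1.0 - 0.4 = 0.6
2. 1.0(1.6) + 1.0(0.7) + 0.75(0.5) = 1.6 + 0.7 + 0.4 = 2.7
3. 1.0(1.6) + 0.6(0.7) + 0.6(3.1) + 0.6(0.5) = 1.6 + 0.4 + 1.9 + 0.3 = 4.2
4. 1.0(1.6) + 0.6(0.5) + 0.7(0.7) = 1.6 + 0.3 + 0.5 = 2.4
5. 1.0(1.6) = 1.6
6. 1.0(1.6) + 1.0(3.1) + 0.6(0.7) = 1.6 + 3.1 + 0.4 = 5.1
The largest value is 5.1 kip/ft from combination 6.

Combination 6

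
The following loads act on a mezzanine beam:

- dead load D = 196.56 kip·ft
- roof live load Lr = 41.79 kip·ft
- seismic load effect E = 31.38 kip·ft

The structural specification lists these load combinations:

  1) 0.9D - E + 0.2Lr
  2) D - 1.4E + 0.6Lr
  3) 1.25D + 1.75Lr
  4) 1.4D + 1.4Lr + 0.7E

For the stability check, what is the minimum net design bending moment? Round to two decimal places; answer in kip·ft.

153.88 kip·ft

1) 0.9(196.56) - 1.0(31.38) + 0.2(41.79) = 153.88
2) 1.0(196.56) - 1.4(31.38) + 0.6(41.79) = 177.70
3) 1.25(196.56) + 1.75(41.79) = 318.83
4) 1.4(196.56) + 1.4(41.79) + 0.7(31.38) = 355.66
Combination 1 gives the minimum: 153.88 kip·ft.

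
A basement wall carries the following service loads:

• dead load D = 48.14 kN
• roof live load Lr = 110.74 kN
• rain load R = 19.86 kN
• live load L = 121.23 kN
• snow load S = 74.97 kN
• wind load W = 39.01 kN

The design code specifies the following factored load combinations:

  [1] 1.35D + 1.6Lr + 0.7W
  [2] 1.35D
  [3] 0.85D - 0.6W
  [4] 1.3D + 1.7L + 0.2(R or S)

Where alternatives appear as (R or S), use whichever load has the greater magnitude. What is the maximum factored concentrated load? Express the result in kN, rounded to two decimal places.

(R or S) → S = 74.97 kN.
[1] 1.35(48.14) + 1.6(110.74) + 0.7(39.01) = 64.99 + 177.18 + 27.31 = 269.48
[2] 1.35(48.14) = 64.99
[3] 0.85(48.14) - 0.6(39.01) = 40.92 - 23.41 = 17.51
[4] 1.3(48.14) + 1.7(121.23) + 0.2(74.97) = 283.67
The controlling combination is 4, giving 283.67 kN.

283.67 kN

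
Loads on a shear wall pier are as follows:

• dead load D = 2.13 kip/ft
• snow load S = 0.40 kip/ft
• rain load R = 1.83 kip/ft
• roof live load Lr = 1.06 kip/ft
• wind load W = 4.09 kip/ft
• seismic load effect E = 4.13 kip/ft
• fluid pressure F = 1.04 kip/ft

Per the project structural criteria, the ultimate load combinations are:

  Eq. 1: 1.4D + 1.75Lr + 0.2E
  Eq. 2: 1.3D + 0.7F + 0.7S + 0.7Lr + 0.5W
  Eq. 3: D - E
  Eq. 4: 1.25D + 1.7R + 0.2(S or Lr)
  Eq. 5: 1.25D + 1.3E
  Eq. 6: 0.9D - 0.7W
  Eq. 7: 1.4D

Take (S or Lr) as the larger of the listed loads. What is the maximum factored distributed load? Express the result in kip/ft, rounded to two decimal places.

8.03 kip/ft

(S or Lr) → Lr = 1.06 kip/ft.
Eq. 1: 1.4(2.13) + 1.75(1.06) + 0.2(4.13) = 5.66
Eq. 2: 1.3(2.13) + 0.7(1.04) + 0.7(0.40) + 0.7(1.06) + 0.5(4.09) = 6.56
Eq. 3: 1.0(2.13) - 1.0(4.13) = 2.13 - 4.13 = -2.00
Eq. 4: 1.25(2.13) + 1.7(1.83) + 0.2(1.06) = 5.99
Eq. 5: 1.25(2.13) + 1.3(4.13) = 2.66 + 5.37 = 8.03
Eq. 6: 0.9(2.13) - 0.7(4.09) = -0.95
Eq. 7: 1.4(2.13) = 2.98
The controlling combination is 5, giving 8.03 kip/ft.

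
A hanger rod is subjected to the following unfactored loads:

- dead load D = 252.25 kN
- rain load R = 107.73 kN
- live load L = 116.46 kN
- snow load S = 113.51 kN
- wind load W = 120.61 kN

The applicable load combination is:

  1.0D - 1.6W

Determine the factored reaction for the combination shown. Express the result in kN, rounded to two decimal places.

59.27 kN

1.0(252.25) - 1.6(120.61) = 252.25 - 192.98 = 59.27
V_u = 59.27 kN.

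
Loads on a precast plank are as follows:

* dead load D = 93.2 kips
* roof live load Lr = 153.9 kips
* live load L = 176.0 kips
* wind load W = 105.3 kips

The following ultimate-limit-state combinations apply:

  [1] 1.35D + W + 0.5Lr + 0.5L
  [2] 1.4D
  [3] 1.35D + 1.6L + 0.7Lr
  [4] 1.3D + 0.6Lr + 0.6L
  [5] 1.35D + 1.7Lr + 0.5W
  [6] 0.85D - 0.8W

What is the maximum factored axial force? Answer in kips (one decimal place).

[1] 1.35(93.2) + 1.0(105.3) + 0.5(153.9) + 0.5(176.0) = 125.8 + 105.3 + 77.0 + 88.0 = 396.1
[2] 1.4(93.2) = 130.5
[3] 1.35(93.2) + 1.6(176.0) + 0.7(153.9) = 515.2
[4] 1.3(93.2) + 0.6(153.9) + 0.6(176.0) = 121.2 + 92.3 + 105.6 = 319.1
[5] 1.35(93.2) + 1.7(153.9) + 0.5(105.3) = 125.8 + 261.6 + 52.7 = 440.1
[6] 0.85(93.2) - 0.8(105.3) = 79.2 - 84.2 = -5.0
Maximum is from combination 3.

515.2 kips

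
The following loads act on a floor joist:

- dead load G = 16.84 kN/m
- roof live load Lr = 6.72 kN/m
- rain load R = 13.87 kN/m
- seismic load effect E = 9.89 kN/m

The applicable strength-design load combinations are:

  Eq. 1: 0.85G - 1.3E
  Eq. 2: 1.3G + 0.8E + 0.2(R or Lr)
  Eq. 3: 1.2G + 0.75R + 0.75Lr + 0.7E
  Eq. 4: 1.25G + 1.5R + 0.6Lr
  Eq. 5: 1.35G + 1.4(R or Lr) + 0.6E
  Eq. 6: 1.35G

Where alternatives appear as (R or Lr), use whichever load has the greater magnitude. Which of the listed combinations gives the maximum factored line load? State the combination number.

Combination 5

(R or Lr) → R = 13.87 kN/m.
Eq. 1: 0.85(16.84) - 1.3(9.89) = 1.46
Eq. 2: 1.3(16.84) + 0.8(9.89) + 0.2(13.87) = 32.58
Eq. 3: 1.2(16.84) + 0.75(13.87) + 0.75(6.72) + 0.7(9.89) = 20.21 + 10.40 + 5.04 + 6.92 = 42.57
Eq. 4: 1.25(16.84) + 1.5(13.87) + 0.6(6.72) = 21.05 + 20.81 + 4.03 = 45.89
Eq. 5: 1.35(16.84) + 1.4(13.87) + 0.6(9.89) = 48.09
Eq. 6: 1.35(16.84) = 22.73
The largest value is 48.09 kN/m from combination 5.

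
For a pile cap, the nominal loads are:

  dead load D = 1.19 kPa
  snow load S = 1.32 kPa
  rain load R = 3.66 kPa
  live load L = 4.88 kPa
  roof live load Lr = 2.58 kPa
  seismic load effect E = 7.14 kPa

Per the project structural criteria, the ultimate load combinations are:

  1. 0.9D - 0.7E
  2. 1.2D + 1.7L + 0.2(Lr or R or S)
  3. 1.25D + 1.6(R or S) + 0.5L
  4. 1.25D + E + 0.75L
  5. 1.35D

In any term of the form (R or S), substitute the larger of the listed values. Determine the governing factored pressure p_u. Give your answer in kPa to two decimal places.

(Lr or R or S) → R = 3.66 kPa; (R or S) → R = 3.66 kPa.
1. 0.9(1.19) - 0.7(7.14) = 1.07 - 5.00 = -3.93
2. 1.2(1.19) + 1.7(4.88) + 0.2(3.66) = 1.43 + 8.30 + 0.73 = 10.46
3. 1.25(1.19) + 1.6(3.66) + 0.5(4.88) = 9.78
4. 1.25(1.19) + 1.0(7.14) + 0.75(4.88) = 1.49 + 7.14 + 3.66 = 12.29
5. 1.35(1.19) = 1.61
Combination 4 governs: p_u = 12.29 kPa.

12.29 kPa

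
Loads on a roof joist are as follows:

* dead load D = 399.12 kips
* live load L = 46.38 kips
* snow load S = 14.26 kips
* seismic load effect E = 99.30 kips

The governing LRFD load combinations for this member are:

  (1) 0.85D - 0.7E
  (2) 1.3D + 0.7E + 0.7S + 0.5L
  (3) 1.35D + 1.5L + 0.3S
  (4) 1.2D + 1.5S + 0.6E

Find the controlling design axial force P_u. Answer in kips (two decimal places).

621.54 kips

(1) 0.85(399.12) - 0.7(99.30) = 339.25 - 69.51 = 269.74
(2) 1.3(399.12) + 0.7(99.30) + 0.7(14.26) + 0.5(46.38) = 518.86 + 69.51 + 9.98 + 23.19 = 621.54
(3) 1.35(399.12) + 1.5(46.38) + 0.3(14.26) = 538.81 + 69.57 + 4.28 = 612.66
(4) 1.2(399.12) + 1.5(14.26) + 0.6(99.30) = 478.94 + 21.39 + 59.58 = 559.91
Maximum is from combination 2.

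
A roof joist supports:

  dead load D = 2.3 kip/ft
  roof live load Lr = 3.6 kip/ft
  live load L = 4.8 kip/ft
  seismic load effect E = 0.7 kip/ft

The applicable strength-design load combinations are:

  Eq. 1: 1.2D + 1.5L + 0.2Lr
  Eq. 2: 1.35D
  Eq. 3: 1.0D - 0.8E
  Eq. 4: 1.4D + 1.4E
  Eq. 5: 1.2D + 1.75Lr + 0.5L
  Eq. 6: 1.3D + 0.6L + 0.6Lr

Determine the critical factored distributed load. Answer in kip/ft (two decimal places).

11.46 kip/ft

Eq. 1: 1.2(2.3) + 1.5(4.8) + 0.2(3.6) = 2.76 + 7.20 + 0.72 = 10.68
Eq. 2: 1.35(2.3) = 3.11
Eq. 3: 1.0(2.3) - 0.8(0.7) = 2.30 - 0.56 = 1.74
Eq. 4: 1.4(2.3) + 1.4(0.7) = 3.22 + 0.98 = 4.20
Eq. 5: 1.2(2.3) + 1.75(3.6) + 0.5(4.8) = 2.76 + 6.30 + 2.40 = 11.46
Eq. 6: 1.3(2.3) + 0.6(4.8) + 0.6(3.6) = 2.99 + 2.88 + 2.16 = 8.03
The controlling combination is 5, giving 11.46 kip/ft.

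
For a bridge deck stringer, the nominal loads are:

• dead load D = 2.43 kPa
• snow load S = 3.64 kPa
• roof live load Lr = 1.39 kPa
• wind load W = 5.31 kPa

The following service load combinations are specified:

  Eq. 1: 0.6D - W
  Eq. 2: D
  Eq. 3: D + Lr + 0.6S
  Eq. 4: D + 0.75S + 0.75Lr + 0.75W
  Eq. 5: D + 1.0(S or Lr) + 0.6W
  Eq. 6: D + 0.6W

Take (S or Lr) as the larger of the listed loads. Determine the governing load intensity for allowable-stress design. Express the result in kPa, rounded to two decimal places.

(S or Lr) → S = 3.64 kPa.
Eq. 1: 0.6(2.43) - 1.0(5.31) = 1.46 - 5.31 = -3.85
Eq. 2: 1.0(2.43) = 2.43
Eq. 3: 1.0(2.43) + 1.0(1.39) + 0.6(3.64) = 2.43 + 1.39 + 2.18 = 6.00
Eq. 4: 1.0(2.43) + 0.75(3.64) + 0.75(1.39) + 0.75(5.31) = 10.19
Eq. 5: 1.0(2.43) + 1.0(3.64) + 0.6(5.31) = 2.43 + 3.64 + 3.19 = 9.26
Eq. 6: 1.0(2.43) + 0.6(5.31) = 2.43 + 3.19 = 5.62
Combination 4 governs: q = 10.19 kPa.

10.19 kPa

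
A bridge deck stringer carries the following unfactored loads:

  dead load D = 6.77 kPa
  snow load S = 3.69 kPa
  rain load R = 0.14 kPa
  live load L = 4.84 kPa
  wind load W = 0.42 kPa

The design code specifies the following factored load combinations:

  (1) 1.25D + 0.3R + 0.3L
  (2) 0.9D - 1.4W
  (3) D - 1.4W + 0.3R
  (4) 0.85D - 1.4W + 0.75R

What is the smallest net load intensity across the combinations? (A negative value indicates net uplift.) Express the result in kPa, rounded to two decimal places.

(1) 1.25(6.77) + 0.3(0.14) + 0.3(4.84) = 9.96
(2) 0.9(6.77) - 1.4(0.42) = 5.51
(3) 1.0(6.77) - 1.4(0.42) + 0.3(0.14) = 6.22
(4) 0.85(6.77) - 1.4(0.42) + 0.75(0.14) = 5.27
Combination 4 gives the minimum: 5.27 kPa.

5.27 kPa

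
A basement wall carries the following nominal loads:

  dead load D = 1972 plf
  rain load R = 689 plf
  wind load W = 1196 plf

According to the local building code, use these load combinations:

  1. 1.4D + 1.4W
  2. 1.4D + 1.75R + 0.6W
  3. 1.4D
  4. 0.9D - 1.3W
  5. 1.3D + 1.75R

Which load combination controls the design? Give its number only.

Combination 2

1. 1.4(1972) + 1.4(1196) = 2760.80 + 1674.40 = 4435.20
2. 1.4(1972) + 1.75(689) + 0.6(1196) = 2760.80 + 1205.75 + 717.60 = 4684.15
3. 1.4(1972) = 2760.80
4. 0.9(1972) - 1.3(1196) = 1774.80 - 1554.80 = 220.00
5. 1.3(1972) + 1.75(689) = 2563.60 + 1205.75 = 3769.35
The largest value is 4684.15 plf from combination 2.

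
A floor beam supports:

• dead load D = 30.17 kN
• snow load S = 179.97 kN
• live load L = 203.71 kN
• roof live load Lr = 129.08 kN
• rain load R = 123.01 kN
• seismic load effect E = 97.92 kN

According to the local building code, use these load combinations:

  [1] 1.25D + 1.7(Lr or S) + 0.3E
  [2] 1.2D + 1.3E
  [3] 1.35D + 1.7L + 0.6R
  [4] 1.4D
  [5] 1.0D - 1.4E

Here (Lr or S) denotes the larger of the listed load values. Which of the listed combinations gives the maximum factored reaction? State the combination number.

(Lr or S) → S = 179.97 kN.
[1] 1.25(30.17) + 1.7(179.97) + 0.3(97.92) = 373.04
[2] 1.2(30.17) + 1.3(97.92) = 163.50
[3] 1.35(30.17) + 1.7(203.71) + 0.6(123.01) = 460.84
[4] 1.4(30.17) = 42.24
[5] 1.0(30.17) - 1.4(97.92) = -106.92
The largest value is 460.84 kN from combination 3.

Combination 3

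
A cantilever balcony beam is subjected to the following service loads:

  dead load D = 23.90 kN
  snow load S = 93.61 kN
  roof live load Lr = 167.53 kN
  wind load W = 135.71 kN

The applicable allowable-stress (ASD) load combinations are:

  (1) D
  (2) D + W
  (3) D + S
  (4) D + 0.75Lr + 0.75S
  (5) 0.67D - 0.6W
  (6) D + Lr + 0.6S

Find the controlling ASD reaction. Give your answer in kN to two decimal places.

247.60 kN

(1) 1.0(23.90) = 23.90
(2) 1.0(23.90) + 1.0(135.71) = 23.90 + 135.71 = 159.61
(3) 1.0(23.90) + 1.0(93.61) = 23.90 + 93.61 = 117.51
(4) 1.0(23.90) + 0.75(167.53) + 0.75(93.61) = 23.90 + 125.65 + 70.21 = 219.76
(5) 0.67(23.90) - 0.6(135.71) = -65.41
(6) 1.0(23.90) + 1.0(167.53) + 0.6(93.61) = 23.90 + 167.53 + 56.17 = 247.60
Maximum is from combination 6.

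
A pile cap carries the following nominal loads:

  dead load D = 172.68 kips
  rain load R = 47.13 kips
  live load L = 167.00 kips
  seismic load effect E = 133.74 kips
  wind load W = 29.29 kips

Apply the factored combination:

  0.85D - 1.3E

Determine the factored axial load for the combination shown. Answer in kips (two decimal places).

-27.08 kips

0.85(172.68) - 1.3(133.74) = 146.78 - 173.86 = -27.08
P_u = -27.08 kips.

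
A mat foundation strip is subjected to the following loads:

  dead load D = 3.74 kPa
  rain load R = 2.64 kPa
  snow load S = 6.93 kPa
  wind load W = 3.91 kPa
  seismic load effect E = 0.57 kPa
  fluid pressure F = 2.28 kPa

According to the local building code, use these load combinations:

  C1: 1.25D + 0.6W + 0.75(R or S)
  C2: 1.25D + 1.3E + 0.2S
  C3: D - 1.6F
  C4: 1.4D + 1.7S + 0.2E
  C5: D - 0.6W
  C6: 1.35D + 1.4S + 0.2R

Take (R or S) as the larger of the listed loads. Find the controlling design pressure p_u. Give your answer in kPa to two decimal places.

17.13 kPa

(R or S) → S = 6.93 kPa.
C1: 1.25(3.74) + 0.6(3.91) + 0.75(6.93) = 12.22
C2: 1.25(3.74) + 1.3(0.57) + 0.2(6.93) = 6.80
C3: 1.0(3.74) - 1.6(2.28) = 3.74 - 3.65 = 0.09
C4: 1.4(3.74) + 1.7(6.93) + 0.2(0.57) = 5.24 + 11.78 + 0.11 = 17.13
C5: 1.0(3.74) - 0.6(3.91) = 3.74 - 2.35 = 1.39
C6: 1.35(3.74) + 1.4(6.93) + 0.2(2.64) = 5.05 + 9.70 + 0.53 = 15.28
Combination 4 governs: p_u = 17.13 kPa.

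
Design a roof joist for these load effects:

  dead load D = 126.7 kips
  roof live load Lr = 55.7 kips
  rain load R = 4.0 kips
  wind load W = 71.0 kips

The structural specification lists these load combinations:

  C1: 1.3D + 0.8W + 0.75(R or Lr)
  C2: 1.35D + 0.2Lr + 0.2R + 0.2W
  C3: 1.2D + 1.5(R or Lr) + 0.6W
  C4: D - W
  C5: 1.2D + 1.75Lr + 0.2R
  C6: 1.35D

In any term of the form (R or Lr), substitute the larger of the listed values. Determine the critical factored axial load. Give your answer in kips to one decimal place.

278.2 kips

(R or Lr) → Lr = 55.7 kips.
C1: 1.3(126.7) + 0.8(71.0) + 0.75(55.7) = 164.7 + 56.8 + 41.8 = 263.3
C2: 1.35(126.7) + 0.2(55.7) + 0.2(4.0) + 0.2(71.0) = 197.2
C3: 1.2(126.7) + 1.5(55.7) + 0.6(71.0) = 152.0 + 83.6 + 42.6 = 278.2
C4: 1.0(126.7) - 1.0(71.0) = 126.7 - 71.0 = 55.7
C5: 1.2(126.7) + 1.75(55.7) + 0.2(4.0) = 152.0 + 97.5 + 0.8 = 250.3
C6: 1.35(126.7) = 171.0
The controlling combination is 3, giving 278.2 kips.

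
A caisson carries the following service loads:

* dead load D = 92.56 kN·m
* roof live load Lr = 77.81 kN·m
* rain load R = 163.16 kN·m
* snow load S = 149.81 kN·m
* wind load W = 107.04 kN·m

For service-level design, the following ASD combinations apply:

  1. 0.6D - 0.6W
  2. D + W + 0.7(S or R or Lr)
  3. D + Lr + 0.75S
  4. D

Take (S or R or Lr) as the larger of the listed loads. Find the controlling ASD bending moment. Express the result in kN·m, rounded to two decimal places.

(S or R or Lr) → R = 163.16 kN·m.
1. 0.6(92.56) - 0.6(107.04) = -8.69
2. 1.0(92.56) + 1.0(107.04) + 0.7(163.16) = 92.56 + 107.04 + 114.21 = 313.81
3. 1.0(92.56) + 1.0(77.81) + 0.75(149.81) = 92.56 + 77.81 + 112.36 = 282.73
4. 1.0(92.56) = 92.56
The controlling combination is 2, giving 313.81 kN·m.

313.81 kN·m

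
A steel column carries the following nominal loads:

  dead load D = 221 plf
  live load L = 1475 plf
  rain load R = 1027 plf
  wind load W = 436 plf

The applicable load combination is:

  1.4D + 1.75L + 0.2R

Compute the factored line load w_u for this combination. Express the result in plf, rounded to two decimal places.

3096.05 plf

1.4(221) + 1.75(1475) + 0.2(1027) = 309.40 + 2581.25 + 205.40 = 3096.05
w_u = 3096.05 plf.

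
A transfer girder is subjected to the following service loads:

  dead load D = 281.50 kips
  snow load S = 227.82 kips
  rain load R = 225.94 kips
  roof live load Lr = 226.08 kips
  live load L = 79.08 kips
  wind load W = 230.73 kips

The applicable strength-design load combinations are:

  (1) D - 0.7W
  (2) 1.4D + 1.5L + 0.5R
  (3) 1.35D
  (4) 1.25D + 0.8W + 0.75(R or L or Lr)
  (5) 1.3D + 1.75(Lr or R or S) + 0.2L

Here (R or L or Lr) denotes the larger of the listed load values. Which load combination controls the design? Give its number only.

(R or L or Lr) → Lr = 226.08 kips; (Lr or R or S) → S = 227.82 kips.
(1) 1.0(281.50) - 0.7(230.73) = 281.50 - 161.51 = 119.99
(2) 1.4(281.50) + 1.5(79.08) + 0.5(225.94) = 394.10 + 118.62 + 112.97 = 625.69
(3) 1.35(281.50) = 380.03
(4) 1.25(281.50) + 0.8(230.73) + 0.75(226.08) = 351.88 + 184.58 + 169.56 = 706.02
(5) 1.3(281.50) + 1.75(227.82) + 0.2(79.08) = 780.45
The largest value is 780.45 kips from combination 5.

Combination 5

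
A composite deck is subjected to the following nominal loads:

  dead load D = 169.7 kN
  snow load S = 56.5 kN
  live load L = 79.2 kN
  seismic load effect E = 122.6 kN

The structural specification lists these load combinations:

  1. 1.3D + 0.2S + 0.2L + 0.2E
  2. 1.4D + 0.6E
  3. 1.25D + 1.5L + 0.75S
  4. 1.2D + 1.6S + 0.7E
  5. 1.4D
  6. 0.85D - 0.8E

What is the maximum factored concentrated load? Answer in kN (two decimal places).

1. 1.3(169.7) + 0.2(56.5) + 0.2(79.2) + 0.2(122.6) = 272.27
2. 1.4(169.7) + 0.6(122.6) = 311.14
3. 1.25(169.7) + 1.5(79.2) + 0.75(56.5) = 373.30
4. 1.2(169.7) + 1.6(56.5) + 0.7(122.6) = 379.86
5. 1.4(169.7) = 237.58
6. 0.85(169.7) - 0.8(122.6) = 46.17
Combination 4 governs: P_u = 379.86 kN.

379.86 kN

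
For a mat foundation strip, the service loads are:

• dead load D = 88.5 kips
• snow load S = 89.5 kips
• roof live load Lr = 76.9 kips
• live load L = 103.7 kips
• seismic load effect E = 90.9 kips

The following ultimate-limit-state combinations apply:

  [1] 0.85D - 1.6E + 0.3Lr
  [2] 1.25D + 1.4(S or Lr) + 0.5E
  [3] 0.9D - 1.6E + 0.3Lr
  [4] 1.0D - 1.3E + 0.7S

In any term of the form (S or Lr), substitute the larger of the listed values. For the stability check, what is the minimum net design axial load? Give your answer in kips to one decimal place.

(S or Lr) → S = 89.5 kips.
[1] 0.85(88.5) - 1.6(90.9) + 0.3(76.9) = 75.2 - 145.4 + 23.1 = -47.1
[2] 1.25(88.5) + 1.4(89.5) + 0.5(90.9) = 110.6 + 125.3 + 45.5 = 281.4
[3] 0.9(88.5) - 1.6(90.9) + 0.3(76.9) = -42.7
[4] 1.0(88.5) - 1.3(90.9) + 0.7(89.5) = 88.5 - 118.2 + 62.7 = 33.0
Combination 1 gives the minimum: -47.1 kips.

-47.1 kips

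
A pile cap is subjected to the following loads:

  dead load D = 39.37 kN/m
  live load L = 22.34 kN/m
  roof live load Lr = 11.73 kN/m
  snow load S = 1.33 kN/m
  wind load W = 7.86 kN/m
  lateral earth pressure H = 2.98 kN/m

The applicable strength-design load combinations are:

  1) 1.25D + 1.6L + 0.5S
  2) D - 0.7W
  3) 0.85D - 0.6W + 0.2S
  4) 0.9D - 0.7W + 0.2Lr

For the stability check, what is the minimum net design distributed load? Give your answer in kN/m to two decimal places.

29.01 kN/m

1) 1.25(39.37) + 1.6(22.34) + 0.5(1.33) = 49.21 + 35.74 + 0.67 = 85.62
2) 1.0(39.37) - 0.7(7.86) = 39.37 - 5.50 = 33.87
3) 0.85(39.37) - 0.6(7.86) + 0.2(1.33) = 33.46 - 4.72 + 0.27 = 29.01
4) 0.9(39.37) - 0.7(7.86) + 0.2(11.73) = 35.43 - 5.50 + 2.35 = 32.28
Combination 3 gives the minimum: 29.01 kN/m.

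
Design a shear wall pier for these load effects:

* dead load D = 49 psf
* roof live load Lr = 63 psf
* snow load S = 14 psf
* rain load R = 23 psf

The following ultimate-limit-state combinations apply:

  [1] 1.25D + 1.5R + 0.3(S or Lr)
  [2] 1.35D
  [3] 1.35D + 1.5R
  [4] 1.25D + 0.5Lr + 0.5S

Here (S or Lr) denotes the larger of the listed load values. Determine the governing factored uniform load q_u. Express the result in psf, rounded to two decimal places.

114.65 psf

(S or Lr) → Lr = 63 psf.
[1] 1.25(49) + 1.5(23) + 0.3(63) = 61.25 + 34.50 + 18.90 = 114.65
[2] 1.35(49) = 66.15
[3] 1.35(49) + 1.5(23) = 66.15 + 34.50 = 100.65
[4] 1.25(49) + 0.5(63) + 0.5(14) = 61.25 + 31.50 + 7.00 = 99.75
The controlling combination is 1, giving 114.65 psf.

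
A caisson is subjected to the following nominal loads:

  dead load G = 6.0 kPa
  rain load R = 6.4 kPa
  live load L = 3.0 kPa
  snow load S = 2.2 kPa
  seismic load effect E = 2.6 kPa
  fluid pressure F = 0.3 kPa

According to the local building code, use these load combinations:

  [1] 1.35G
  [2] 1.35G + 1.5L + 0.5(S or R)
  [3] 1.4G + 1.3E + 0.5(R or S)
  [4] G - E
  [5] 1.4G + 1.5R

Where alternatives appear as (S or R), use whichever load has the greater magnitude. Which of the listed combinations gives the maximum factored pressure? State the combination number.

Combination 5

(S or R) → R = 6.4 kPa; (R or S) → R = 6.4 kPa.
[1] 1.35(6.0) = 8.10
[2] 1.35(6.0) + 1.5(3.0) + 0.5(6.4) = 8.10 + 4.50 + 3.20 = 15.80
[3] 1.4(6.0) + 1.3(2.6) + 0.5(6.4) = 8.40 + 3.38 + 3.20 = 14.98
[4] 1.0(6.0) - 1.0(2.6) = 6.00 - 2.60 = 3.40
[5] 1.4(6.0) + 1.5(6.4) = 8.40 + 9.60 = 18.00
The largest value is 18.00 kPa from combination 5.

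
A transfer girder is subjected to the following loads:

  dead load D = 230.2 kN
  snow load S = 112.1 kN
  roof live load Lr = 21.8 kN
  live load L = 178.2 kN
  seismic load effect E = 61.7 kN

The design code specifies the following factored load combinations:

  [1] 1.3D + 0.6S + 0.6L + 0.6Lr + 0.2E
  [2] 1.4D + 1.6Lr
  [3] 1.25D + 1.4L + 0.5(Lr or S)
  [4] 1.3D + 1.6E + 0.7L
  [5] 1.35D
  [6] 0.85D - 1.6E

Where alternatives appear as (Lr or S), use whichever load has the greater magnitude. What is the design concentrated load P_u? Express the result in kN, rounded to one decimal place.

(Lr or S) → S = 112.1 kN.
[1] 1.3(230.2) + 0.6(112.1) + 0.6(178.2) + 0.6(21.8) + 0.2(61.7) = 299.3 + 67.3 + 106.9 + 13.1 + 12.3 = 498.9
[2] 1.4(230.2) + 1.6(21.8) = 322.3 + 34.9 = 357.2
[3] 1.25(230.2) + 1.4(178.2) + 0.5(112.1) = 593.3
[4] 1.3(230.2) + 1.6(61.7) + 0.7(178.2) = 299.3 + 98.7 + 124.7 = 522.7
[5] 1.35(230.2) = 310.8
[6] 0.85(230.2) - 1.6(61.7) = 195.7 - 98.7 = 97.0
The controlling combination is 3, giving 593.3 kN.

593.3 kN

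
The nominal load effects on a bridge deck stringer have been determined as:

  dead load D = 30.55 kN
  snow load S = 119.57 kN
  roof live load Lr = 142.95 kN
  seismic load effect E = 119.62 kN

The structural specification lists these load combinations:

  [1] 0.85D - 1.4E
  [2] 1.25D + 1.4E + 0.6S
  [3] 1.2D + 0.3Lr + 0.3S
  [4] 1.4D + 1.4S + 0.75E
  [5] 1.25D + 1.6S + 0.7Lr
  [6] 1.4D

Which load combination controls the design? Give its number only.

Combination 5

[1] 0.85(30.55) - 1.4(119.62) = -141.50
[2] 1.25(30.55) + 1.4(119.62) + 0.6(119.57) = 277.40
[3] 1.2(30.55) + 0.3(142.95) + 0.3(119.57) = 115.42
[4] 1.4(30.55) + 1.4(119.57) + 0.75(119.62) = 299.88
[5] 1.25(30.55) + 1.6(119.57) + 0.7(142.95) = 329.56
[6] 1.4(30.55) = 42.77
The largest value is 329.56 kN from combination 5.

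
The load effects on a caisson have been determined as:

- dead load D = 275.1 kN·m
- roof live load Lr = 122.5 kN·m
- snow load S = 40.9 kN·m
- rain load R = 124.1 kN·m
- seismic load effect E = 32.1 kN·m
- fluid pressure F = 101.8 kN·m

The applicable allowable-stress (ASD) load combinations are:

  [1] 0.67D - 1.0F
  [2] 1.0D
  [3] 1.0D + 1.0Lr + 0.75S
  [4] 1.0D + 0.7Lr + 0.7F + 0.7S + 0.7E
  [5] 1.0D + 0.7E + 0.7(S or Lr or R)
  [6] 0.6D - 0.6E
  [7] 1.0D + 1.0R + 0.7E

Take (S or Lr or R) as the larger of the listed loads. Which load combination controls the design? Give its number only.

(S or Lr or R) → R = 124.1 kN·m.
[1] 0.67(275.1) - 1.0(101.8) = 82.52
[2] 1.0(275.1) = 275.10
[3] 1.0(275.1) + 1.0(122.5) + 0.75(40.9) = 428.28
[4] 1.0(275.1) + 0.7(122.5) + 0.7(101.8) + 0.7(40.9) + 0.7(32.1) = 483.21
[5] 1.0(275.1) + 0.7(32.1) + 0.7(124.1) = 384.44
[6] 0.6(275.1) - 0.6(32.1) = 145.80
[7] 1.0(275.1) + 1.0(124.1) + 0.7(32.1) = 421.67
The largest value is 483.21 kN·m from combination 4.

Combination 4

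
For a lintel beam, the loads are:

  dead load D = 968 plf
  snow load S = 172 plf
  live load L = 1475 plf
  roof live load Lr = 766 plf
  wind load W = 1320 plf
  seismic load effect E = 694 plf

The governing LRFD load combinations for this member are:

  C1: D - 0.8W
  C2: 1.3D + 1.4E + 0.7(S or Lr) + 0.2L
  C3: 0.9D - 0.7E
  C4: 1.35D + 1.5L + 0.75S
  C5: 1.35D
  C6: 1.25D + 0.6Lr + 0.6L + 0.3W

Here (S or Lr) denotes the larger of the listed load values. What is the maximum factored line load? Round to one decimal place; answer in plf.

(S or Lr) → Lr = 766 plf.
C1: 1.0(968) - 0.8(1320) = 968.0 - 1056.0 = -88.0
C2: 1.3(968) + 1.4(694) + 0.7(766) + 0.2(1475) = 1258.4 + 971.6 + 536.2 + 295.0 = 3061.2
C3: 0.9(968) - 0.7(694) = 871.2 - 485.8 = 385.4
C4: 1.35(968) + 1.5(1475) + 0.75(172) = 1306.8 + 2212.5 + 129.0 = 3648.3
C5: 1.35(968) = 1306.8
C6: 1.25(968) + 0.6(766) + 0.6(1475) + 0.3(1320) = 1210.0 + 459.6 + 885.0 + 396.0 = 2950.6
Maximum is from combination 4.

3648.3 plf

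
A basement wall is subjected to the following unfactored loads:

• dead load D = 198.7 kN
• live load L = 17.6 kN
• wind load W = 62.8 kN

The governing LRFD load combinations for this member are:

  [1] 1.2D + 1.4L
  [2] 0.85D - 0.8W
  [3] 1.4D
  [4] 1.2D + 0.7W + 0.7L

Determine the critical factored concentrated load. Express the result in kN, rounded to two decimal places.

[1] 1.2(198.7) + 1.4(17.6) = 238.44 + 24.64 = 263.08
[2] 0.85(198.7) - 0.8(62.8) = 168.90 - 50.24 = 118.66
[3] 1.4(198.7) = 278.18
[4] 1.2(198.7) + 0.7(62.8) + 0.7(17.6) = 238.44 + 43.96 + 12.32 = 294.72
The controlling combination is 4, giving 294.72 kN.

294.72 kN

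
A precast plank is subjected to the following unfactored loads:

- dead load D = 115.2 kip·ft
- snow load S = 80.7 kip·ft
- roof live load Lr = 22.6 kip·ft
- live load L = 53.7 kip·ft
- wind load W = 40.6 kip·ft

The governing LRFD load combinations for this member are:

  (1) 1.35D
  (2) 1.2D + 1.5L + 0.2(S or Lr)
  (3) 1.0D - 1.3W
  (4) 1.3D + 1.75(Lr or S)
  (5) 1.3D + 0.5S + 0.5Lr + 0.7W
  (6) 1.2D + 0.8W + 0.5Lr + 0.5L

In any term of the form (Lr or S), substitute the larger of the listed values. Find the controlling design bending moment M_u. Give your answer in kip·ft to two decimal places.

(S or Lr) → S = 80.7 kip·ft; (Lr or S) → S = 80.7 kip·ft.
(1) 1.35(115.2) = 155.52
(2) 1.2(115.2) + 1.5(53.7) + 0.2(80.7) = 234.93
(3) 1.0(115.2) - 1.3(40.6) = 62.42
(4) 1.3(115.2) + 1.75(80.7) = 290.99
(5) 1.3(115.2) + 0.5(80.7) + 0.5(22.6) + 0.7(40.6) = 229.83
(6) 1.2(115.2) + 0.8(40.6) + 0.5(22.6) + 0.5(53.7) = 208.87
Maximum is from combination 4.

290.99 kip·ft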